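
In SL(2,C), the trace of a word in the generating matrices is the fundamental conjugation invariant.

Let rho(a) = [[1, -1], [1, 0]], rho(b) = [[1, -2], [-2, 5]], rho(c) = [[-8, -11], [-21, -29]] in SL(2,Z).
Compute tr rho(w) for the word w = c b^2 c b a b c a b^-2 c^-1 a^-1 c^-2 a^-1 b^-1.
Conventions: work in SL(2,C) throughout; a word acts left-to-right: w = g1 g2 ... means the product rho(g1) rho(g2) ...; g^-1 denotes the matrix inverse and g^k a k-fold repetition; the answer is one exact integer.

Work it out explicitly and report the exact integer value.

-119537865810

rho(c) = [[-8, -11], [-21, -29]]
... * rho(b) = [[1, -2], [-2, 5]]  ->  [[14, -39], [37, -103]]
... * rho(b) = [[1, -2], [-2, 5]]  ->  [[92, -223], [243, -589]]
... * rho(c) = [[-8, -11], [-21, -29]]  ->  [[3947, 5455], [10425, 14408]]
... * rho(b) = [[1, -2], [-2, 5]]  ->  [[-6963, 19381], [-18391, 51190]]
... * rho(a) = [[1, -1], [1, 0]]  ->  [[12418, 6963], [32799, 18391]]
... * rho(b) = [[1, -2], [-2, 5]]  ->  [[-1508, 9979], [-3983, 26357]]
... * rho(c) = [[-8, -11], [-21, -29]]  ->  [[-197495, -272803], [-521633, -720540]]
... * rho(a) = [[1, -1], [1, 0]]  ->  [[-470298, 197495], [-1242173, 521633]]
... * rho(b^-1) = [[5, 2], [2, 1]]  ->  [[-1956500, -743101], [-5167599, -1962713]]
... * rho(b^-1) = [[5, 2], [2, 1]]  ->  [[-11268702, -4656101], [-29763421, -12297911]]
... * rho(c^-1) = [[-29, 11], [21, -8]]  ->  [[229014237, -86706914], [604883078, -229014343]]
... * rho(a^-1) = [[0, 1], [-1, 1]]  ->  [[86706914, 142307323], [229014343, 375868735]]
... * rho(c^-1) = [[-29, 11], [21, -8]]  ->  [[473953277, -184682530], [1251827488, -487792107]]
... * rho(c^-1) = [[-29, 11], [21, -8]]  ->  [[-17622978163, 6690946287], [-46546631399, 17672439224]]
... * rho(a^-1) = [[0, 1], [-1, 1]]  ->  [[-6690946287, -10932031876], [-17672439224, -28874192175]]
... * rho(b^-1) = [[5, 2], [2, 1]]  ->  [[-55318795187, -24313924450], [-146110580470, -64219070623]]
tr = -55318795187 + -64219070623 = -119537865810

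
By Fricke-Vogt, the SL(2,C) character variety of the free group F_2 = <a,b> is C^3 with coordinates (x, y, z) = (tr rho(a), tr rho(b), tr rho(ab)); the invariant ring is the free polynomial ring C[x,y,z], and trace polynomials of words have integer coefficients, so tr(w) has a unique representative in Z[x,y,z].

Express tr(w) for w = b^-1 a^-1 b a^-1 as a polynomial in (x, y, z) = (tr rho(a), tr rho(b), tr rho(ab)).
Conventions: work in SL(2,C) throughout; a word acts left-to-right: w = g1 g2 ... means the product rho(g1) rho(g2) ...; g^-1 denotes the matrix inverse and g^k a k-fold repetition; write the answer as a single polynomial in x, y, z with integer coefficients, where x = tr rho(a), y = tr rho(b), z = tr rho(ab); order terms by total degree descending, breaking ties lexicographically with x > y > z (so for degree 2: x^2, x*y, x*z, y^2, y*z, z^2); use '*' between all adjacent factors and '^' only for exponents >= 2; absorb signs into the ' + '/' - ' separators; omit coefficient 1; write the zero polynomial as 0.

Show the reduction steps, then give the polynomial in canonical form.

x*y*z - y^2 - z^2 + 2

tr(a^-1) = tr(a) = x
tr(b a b) = tr(b)*tr(a b) - tr(a)   [square of b] = y*z - x
tr(b a b a) = tr(a b)*tr(a b) - tr(1)   [split at a repeated a] = z^2 - 2
tr(a b a^-1 b) = tr(b a b)*tr(a) - tr(b a b a)   [inverse elimination on a] = x*y*z - x^2 - z^2 + 2
tr(b a^-1 b^-1 a) = tr(a b a^-1)*tr(b) - tr(a b a^-1 b)   [inverse elimination on b] = -x*y*z + x^2 + y^2 + z^2 - 2
tr(b^-1 a^-1 b a^-1) = tr(b a^-1 b^-1)*tr(a) - tr(b a^-1 b^-1 a)   [inverse elimination on a] = x*y*z - y^2 - z^2 + 2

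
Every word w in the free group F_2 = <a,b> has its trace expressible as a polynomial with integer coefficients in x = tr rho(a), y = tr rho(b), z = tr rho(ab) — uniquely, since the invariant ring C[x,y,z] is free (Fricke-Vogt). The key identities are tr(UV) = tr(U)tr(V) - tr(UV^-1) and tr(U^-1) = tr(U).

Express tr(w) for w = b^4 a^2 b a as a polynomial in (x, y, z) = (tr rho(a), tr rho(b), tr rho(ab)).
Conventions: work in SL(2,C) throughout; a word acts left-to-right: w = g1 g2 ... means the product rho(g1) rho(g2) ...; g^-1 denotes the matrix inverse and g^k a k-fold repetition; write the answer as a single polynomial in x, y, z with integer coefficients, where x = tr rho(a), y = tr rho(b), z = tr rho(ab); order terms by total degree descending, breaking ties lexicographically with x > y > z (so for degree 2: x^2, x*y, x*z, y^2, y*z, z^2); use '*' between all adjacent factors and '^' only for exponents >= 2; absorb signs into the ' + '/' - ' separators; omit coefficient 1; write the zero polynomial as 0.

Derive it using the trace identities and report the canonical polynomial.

x*y^3*z^2 - x^2*y^2*z - y^4*z - 2*x*y*z^2 + x^2*z + 3*y^2*z + x*y - z

trace(b a b a) = trace(a b) trace(a b) - trace(1)  (split on a) = z^2 - 2
trace(b a b) = trace(b) trace(a b) - trace(a)  (reduce the b square) = y*z - x
trace(a^2 b a b) = trace(a) trace(b a b a) - trace(b a b)  (reduce the a square) = x*z^2 - y*z - x
trace(b a^2) = trace(a) trace(b a) - trace(b)  (reduce the a square) = x*z - y
trace(a^2 b a) = trace(a) trace(b a^2) - trace(b a)  (reduce the a square) = x^2*z - x*y - z
trace(b a^2 b a b) = trace(b) trace(a^2 b a b) - trace(a^2 b a)  (reduce the b square) = x*y*z^2 - x^2*z - y^2*z + z
trace(b a^2 b a b^2) = trace(b) trace(b a^2 b a b) - trace(b a^2 b a)  (reduce the b square) = x*y^2*z^2 - x^2*y*z - y^3*z - x*z^2 + 2*y*z + x
trace(b^4 a^2 b a) = trace(b) trace(b a^2 b a b^2) - trace(b a^2 b a b)  (reduce the b square) = x*y^3*z^2 - x^2*y^2*z - y^4*z - 2*x*y*z^2 + x^2*z + 3*y^2*z + x*y - z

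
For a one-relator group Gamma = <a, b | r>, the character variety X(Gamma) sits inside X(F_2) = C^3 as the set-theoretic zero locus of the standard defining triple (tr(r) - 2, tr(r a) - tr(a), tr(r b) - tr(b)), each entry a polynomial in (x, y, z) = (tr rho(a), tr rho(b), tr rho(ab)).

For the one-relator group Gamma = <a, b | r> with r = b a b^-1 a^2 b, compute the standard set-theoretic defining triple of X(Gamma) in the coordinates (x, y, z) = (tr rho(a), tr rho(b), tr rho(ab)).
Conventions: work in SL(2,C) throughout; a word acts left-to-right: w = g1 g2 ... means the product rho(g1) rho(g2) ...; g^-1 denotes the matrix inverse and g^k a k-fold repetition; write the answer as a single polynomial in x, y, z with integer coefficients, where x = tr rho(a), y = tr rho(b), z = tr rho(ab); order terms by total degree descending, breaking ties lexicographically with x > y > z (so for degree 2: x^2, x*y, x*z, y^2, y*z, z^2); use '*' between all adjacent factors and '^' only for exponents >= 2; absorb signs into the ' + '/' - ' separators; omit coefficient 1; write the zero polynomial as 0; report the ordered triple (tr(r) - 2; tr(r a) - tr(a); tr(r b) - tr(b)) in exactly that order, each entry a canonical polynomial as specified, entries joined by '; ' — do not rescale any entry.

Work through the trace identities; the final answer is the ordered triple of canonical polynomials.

x^2*y^2*z - x^3*y - x*y^3 - x*y*z^2 + x^2*z + 3*x*y - z - 2; x^2*y*z^2 - x*y^2*z - x*z^3 - x^2*y + 2*x*z - x + y; x^2*y^3*z - x^3*y^2 - x*y^4 - x*y^2*z^2 + 4*x*y^2 + x*z^2 - y*z - x - y

tr(a^2 b) = tr(a) * tr(b a) - tr(b)   [square of a] = x*z - y
tr(a^2) = tr(a) * tr(a) - tr(1)   [square of a] = x^2 - 2
tr(b^2 a^2) = tr(b) * tr(a^2 b) - tr(a^2)   [square of b] = x*y*z - x^2 - y^2 + 2
tr(b^2 a) = tr(b) * tr(a b) - tr(a)   [square of b] = y*z - x
next, tr(a^2 b^2 a) = tr(a) * tr(b^2 a^2) - tr(b^2 a)   [square of a] = x^2*y*z - x^3 - x*y^2 - y*z + 3*x
tr(b a b a) = tr(a b) * tr(a b) - tr(1)   [split at a repeated a] = z^2 - 2
and tr(a b a^2 b) = tr(a) * tr(b a b a) - tr(b a b)   [square of a] = x*z^2 - y*z - x
next, tr(a b a^2) = tr(a) * tr(a b a) - tr(a b)   [square of a] = x^2*z - x*y - z
and tr(a^2 b^2 a b) = tr(b) * tr(a b a^2 b) - tr(a b a^2)   [square of b] = x*y*z^2 - x^2*z - y^2*z + z
tr(b a b^-1 a^2 b) = tr(a^2 b^2 a) * tr(b) - tr(a^2 b^2 a b)   [inverse elimination on b] = x^2*y^2*z - x^3*y - x*y^3 - x*y*z^2 + x^2*z + 3*x*y - z
tr(a^2 b a b a) = tr(a) * tr(b a b a^2) - tr(b a b a) = x^2*z^2 - x*y*z - x^2 - z^2 + 2
tr(b a b a b a) = tr(a b a b) * tr(a b) - tr(b a) = z^3 - 3*z
next, tr(b a b a b) = tr(b) * tr(a b a b) - tr(a b a) = y*z^2 - x*z - y
next, tr(a^2 b a b a b) = tr(a) * tr(b a b a b a) - tr(b a b a b) = x*z^3 - y*z^2 - 2*x*z + y
next, tr(b a b^-1 a^2 b a) = tr(a^2 b a b a) * tr(b) - tr(a^2 b a b a b) = x^2*y*z^2 - x*y^2*z - x*z^3 - x^2*y + 2*x*z + y
tr(a^2 b^3 a) = tr(b) * tr(b a^3 b) - tr(b a^3) = x^2*y^2*z - x^3*y - x*y^3 - x^2*z - y^2*z + 4*x*y + z
and tr(b^3 a b a) = tr(b) * tr(a b a b^2) - tr(a b a b) = y^2*z^2 - x*y*z - y^2 - z^2 + 2
tr(b^2 a b) = tr(b) * tr(a b^2) - tr(a b) = y^2*z - x*y - z
tr(b^3 a b) = tr(b) * tr(b^2 a b) - tr(b^2 a) = y^3*z - x*y^2 - 2*y*z + x
next, tr(a^2 b^3 a b) = tr(a) * tr(b^3 a b a) - tr(b^3 a b) = x*y^2*z^2 - x^2*y*z - y^3*z - x*z^2 + 2*y*z + x
tr(b a b^-1 a^2 b^2) = tr(a^2 b^3 a) * tr(b) - tr(a^2 b^3 a b) = x^2*y^3*z - x^3*y^2 - x*y^4 - x*y^2*z^2 + 4*x*y^2 + x*z^2 - y*z - x
assemble the triple (tr(r) - 2; tr(r a) - x; tr(r b) - y)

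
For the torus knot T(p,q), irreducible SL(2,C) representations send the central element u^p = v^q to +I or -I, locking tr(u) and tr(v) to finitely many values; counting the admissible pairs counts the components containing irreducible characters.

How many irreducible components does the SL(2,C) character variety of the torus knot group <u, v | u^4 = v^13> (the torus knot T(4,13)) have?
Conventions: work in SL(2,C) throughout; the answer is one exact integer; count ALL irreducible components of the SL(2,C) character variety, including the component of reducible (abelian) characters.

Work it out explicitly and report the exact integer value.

Gamma = < u, v | u^4 = v^13 > (torus knot T(4,13)); the central element u^4 = v^13 acts as +I or -I in any irreducible SL(2,C) representation.
This locks tr(u) to 2*cos(pi*alpha/4), alpha in 1..3, and tr(v) to 2*cos(pi*beta/13), beta in 1..12, on each component of irreducible characters.
u^4 = (-1)^alpha I and v^13 = (-1)^beta I must agree, so alpha and beta have equal parity.
Enumerate parity-matched pairs: 2*6 odd-odd plus 1*6 even-even gives 18.
Total: 18 irreducible-character components + 1 reducible (abelian) component = 19.

19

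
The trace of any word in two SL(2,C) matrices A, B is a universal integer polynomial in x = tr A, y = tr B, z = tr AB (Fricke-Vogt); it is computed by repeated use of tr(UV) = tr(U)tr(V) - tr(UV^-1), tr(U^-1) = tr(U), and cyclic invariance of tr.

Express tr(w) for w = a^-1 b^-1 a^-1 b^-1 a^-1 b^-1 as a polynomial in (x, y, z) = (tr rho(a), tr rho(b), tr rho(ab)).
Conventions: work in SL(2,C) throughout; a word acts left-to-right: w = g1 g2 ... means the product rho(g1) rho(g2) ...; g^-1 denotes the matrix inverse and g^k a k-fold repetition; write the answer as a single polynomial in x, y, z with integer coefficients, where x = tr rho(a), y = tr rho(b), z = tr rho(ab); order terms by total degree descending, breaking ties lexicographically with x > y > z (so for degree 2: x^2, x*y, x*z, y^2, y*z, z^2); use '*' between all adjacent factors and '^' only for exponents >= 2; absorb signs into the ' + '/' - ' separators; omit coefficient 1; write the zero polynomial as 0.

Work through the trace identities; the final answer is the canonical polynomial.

trace(a^-1) = trace(a) = x
trace(a^-2) = trace(a^-1)*trace(a) - trace(1)   [inverse elimination on a] = x^2 - 2
trace(a^-1 b) = trace(b)*trace(a) - trace(b a)   [inverse elimination on a] = x*y - z
next, trace(a^-2 b) = trace(a^-1 b)*trace(a) - trace(a^-1 b a)   [inverse elimination on a] = x^2*y - x*z - y
and trace(a^-1 b^-1 a^-1) = trace(a^-2)*trace(b) - trace(a^-2 b)   [inverse elimination on b] = x*z - y
next, trace(a b a b) = trace(b a)*trace(b a) - trace(1)   [split at a repeated b] = z^2 - 2
trace(b^-1 a b a) = trace(a b a)*trace(b) - trace(a b a b)   [inverse elimination on b] = x*y*z - y^2 - z^2 + 2
trace(b a^-1 b^-1 a) = trace(b^-1 a b)*trace(a) - trace(b^-1 a b a)   [inverse elimination on a] = -x*y*z + x^2 + y^2 + z^2 - 2
and trace(a^-1 b^-1 a^-1 b) = trace(b a^-1 b^-1)*trace(a) - trace(b a^-1 b^-1 a)   [inverse elimination on a] = x*y*z - y^2 - z^2 + 2
and trace(b^-1 a^-1 b^-1 a^-1) = trace(a^-1 b^-1 a^-1)*trace(b) - trace(a^-1 b^-1 a^-1 b)   [inverse elimination on b] = z^2 - 2
trace(b^-1 a^-1 b^-1 a^-1 b^-1) = trace(b^-1 a^-1 b^-1 a^-1)*trace(b) - trace(b^-1 a^-1 b^-1 a^-1 b)   [inverse elimination on b] = y*z^2 - x*z - y
trace(b^-1 a b^-1) = trace(a b^-1)*trace(b) - trace(a)   [inverse elimination on b] = x*y^2 - y*z - x
trace(b^-1 a b^-1 a) = trace(a b^-1 a)*trace(b) - trace(a b^-1 a b)   [inverse elimination on b] = x^2*y^2 - 2*x*y*z + z^2 - 2
trace(a^-1 b^-1 a b^-1) = trace(b^-1 a b^-1)*trace(a) - trace(b^-1 a b^-1 a)   [inverse elimination on a] = x*y*z - x^2 - z^2 + 2
trace(b^-1 a^-1 b^-1 a b^-1) = trace(a^-1 b^-1 a b^-1)*trace(b) - trace(a^-1 b^-1 a)   [inverse elimination on b] = x*y^2*z - x^2*y - y*z^2 + y
next, trace(b^-1 a b^-1 a b^-1) = trace(a b^-1 a b^-1)*trace(b) - trace(a b^-1 a)   [inverse elimination on b] = x^2*y^3 - 2*x*y^2*z - x^2*y + y*z^2 + x*z - y
trace(a^3) = trace(a)*trace(a^2) - trace(a)   [square of a] = x^3 - 3*x
and trace(a^3 b) = trace(a)*trace(b a^2) - trace(b a)   [square of a] = x^2*z - x*y - z
trace(a b^-1 a^2) = trace(a^3)*trace(b) - trace(a^3 b)   [inverse elimination on b] = x^3*y - x^2*z - 2*x*y + z
trace(b a b) = trace(b)*trace(a b) - trace(a)   [square of b] = y*z - x
and trace(a^2 b a b) = trace(a)*trace(b a b a) - trace(b a b)   [square of a] = x*z^2 - y*z - x
trace(a b^-1 a^2 b) = trace(a^2 b a)*trace(b) - trace(a^2 b a b)   [inverse elimination on b] = x^2*y*z - x*y^2 - x*z^2 + x
trace(a b^-1 a b^-1 a) = trace(a b^-1 a^2)*trace(b) - trace(a b^-1 a^2 b)   [inverse elimination on b] = x^3*y^2 - 2*x^2*y*z - x*y^2 + x*z^2 + y*z - x
trace(a b^-1 a b a) = trace(a b a^2)*trace(b) - trace(a b a^2 b)   [inverse elimination on b] = x^2*y*z - x*y^2 - x*z^2 + x
trace(a b a b a b) = trace(b a)*trace(b a b a) - trace(b^-1 a^-1)   [split at a repeated b] = z^3 - 3*z
trace(a b^-1 a b a b) = trace(a b a b a)*trace(b) - trace(a b a b a b)   [inverse elimination on b] = x*y*z^2 - y^2*z - z^3 - x*y + 3*z
trace(a b^-1 a b^-1 a b) = trace(a b^-1 a b a)*trace(b) - trace(a b^-1 a b a b)   [inverse elimination on b] = x^2*y^2*z - x*y^3 - 2*x*y*z^2 + y^2*z + z^3 + 2*x*y - 3*z
next, trace(b^-1 a b^-1 a b^-1 a) = trace(a b^-1 a b^-1 a)*trace(b) - trace(a b^-1 a b^-1 a b)   [inverse elimination on b] = x^3*y^3 - 3*x^2*y^2*z + 3*x*y*z^2 - z^3 - 3*x*y + 3*z
and trace(b^-1 a^-1 b^-1 a b^-1 a) = trace(b^-1 a b^-1 a b^-1)*trace(a) - trace(b^-1 a b^-1 a b^-1 a)   [inverse elimination on a] = x^2*y^2*z - x^3*y - 2*x*y*z^2 + x^2*z + z^3 + 2*x*y - 3*z
trace(b^-1 a^-1 b^-1 a^-1 b^-1 a) = trace(b^-1 a^-1 b^-1 a b^-1)*trace(a) - trace(b^-1 a^-1 b^-1 a b^-1 a)   [inverse elimination on a] = x*y*z^2 - x^2*z - z^3 - x*y + 3*z
next, trace(a^-1 b^-1 a^-1 b^-1 a^-1 b^-1) = trace(b^-1 a^-1 b^-1 a^-1 b^-1)*trace(a) - trace(b^-1 a^-1 b^-1 a^-1 b^-1 a)   [inverse elimination on a] = z^3 - 3*z

z^3 - 3*z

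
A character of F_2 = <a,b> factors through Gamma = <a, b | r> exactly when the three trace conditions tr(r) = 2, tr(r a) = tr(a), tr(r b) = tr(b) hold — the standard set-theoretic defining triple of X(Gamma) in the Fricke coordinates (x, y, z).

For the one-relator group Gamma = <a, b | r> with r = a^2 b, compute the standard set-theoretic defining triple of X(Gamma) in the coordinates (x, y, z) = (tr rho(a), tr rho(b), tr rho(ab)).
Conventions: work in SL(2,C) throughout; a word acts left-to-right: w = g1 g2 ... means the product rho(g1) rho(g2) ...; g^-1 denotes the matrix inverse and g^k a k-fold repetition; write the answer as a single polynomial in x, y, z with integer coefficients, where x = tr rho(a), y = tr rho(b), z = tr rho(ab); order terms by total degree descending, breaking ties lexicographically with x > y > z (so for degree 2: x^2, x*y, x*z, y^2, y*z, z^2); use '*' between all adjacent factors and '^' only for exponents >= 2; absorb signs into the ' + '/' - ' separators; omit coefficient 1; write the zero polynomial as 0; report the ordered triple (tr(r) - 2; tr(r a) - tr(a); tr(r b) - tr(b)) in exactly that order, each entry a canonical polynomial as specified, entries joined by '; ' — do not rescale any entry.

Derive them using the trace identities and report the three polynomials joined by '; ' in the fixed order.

x*z - y - 2; x^2*z - x*y - x - z; x*y*z - x^2 - y^2 - y + 2

and tr(a^2 b) = tr(a) * tr(b a) - tr(b) = x*z - y
next, tr(a^2 b a) = tr(a) * tr(a b a) - tr(a b)  (reduce the a square) = x^2*z - x*y - z
and tr(b^2 a) = tr(b) * tr(a b) - tr(a) = y*z - x
next, tr(b^2) = tr(b) * tr(b) - tr(1) = y^2 - 2
and tr(a^2 b^2) = tr(a) * tr(b^2 a) - tr(b^2) = x*y*z - x^2 - y^2 + 2
assemble the triple (tr(r) - 2; tr(r a) - x; tr(r b) - y)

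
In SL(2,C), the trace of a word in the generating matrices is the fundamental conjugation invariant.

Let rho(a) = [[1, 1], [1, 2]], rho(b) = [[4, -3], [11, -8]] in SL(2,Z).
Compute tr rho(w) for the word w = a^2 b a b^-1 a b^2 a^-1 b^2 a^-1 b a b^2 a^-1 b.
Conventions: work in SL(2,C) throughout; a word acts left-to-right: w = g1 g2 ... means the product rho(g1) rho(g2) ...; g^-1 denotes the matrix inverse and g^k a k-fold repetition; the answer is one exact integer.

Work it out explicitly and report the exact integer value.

8460866

rho(a) = [[1, 1], [1, 2]]
... * rho(a) = [[1, 1], [1, 2]]  ->  [[2, 3], [3, 5]]
... * rho(b) = [[4, -3], [11, -8]]  ->  [[41, -30], [67, -49]]
... * rho(a) = [[1, 1], [1, 2]]  ->  [[11, -19], [18, -31]]
... * rho(b^-1) = [[-8, 3], [-11, 4]]  ->  [[121, -43], [197, -70]]
... * rho(a) = [[1, 1], [1, 2]]  ->  [[78, 35], [127, 57]]
... * rho(b) = [[4, -3], [11, -8]]  ->  [[697, -514], [1135, -837]]
... * rho(b) = [[4, -3], [11, -8]]  ->  [[-2866, 2021], [-4667, 3291]]
... * rho(a^-1) = [[2, -1], [-1, 1]]  ->  [[-7753, 4887], [-12625, 7958]]
... * rho(b) = [[4, -3], [11, -8]]  ->  [[22745, -15837], [37038, -25789]]
... * rho(b) = [[4, -3], [11, -8]]  ->  [[-83227, 58461], [-135527, 95198]]
... * rho(a^-1) = [[2, -1], [-1, 1]]  ->  [[-224915, 141688], [-366252, 230725]]
... * rho(b) = [[4, -3], [11, -8]]  ->  [[658908, -458759], [1072967, -747044]]
... * rho(a) = [[1, 1], [1, 2]]  ->  [[200149, -258610], [325923, -421121]]
... * rho(b) = [[4, -3], [11, -8]]  ->  [[-2044114, 1468433], [-3328639, 2391199]]
... * rho(b) = [[4, -3], [11, -8]]  ->  [[7976307, -5615122], [12988633, -9143675]]
... * rho(a^-1) = [[2, -1], [-1, 1]]  ->  [[21567736, -13591429], [35120941, -22132308]]
... * rho(b) = [[4, -3], [11, -8]]  ->  [[-63234775, 44028224], [-102971624, 71695641]]
tr = -63234775 + 71695641 = 8460866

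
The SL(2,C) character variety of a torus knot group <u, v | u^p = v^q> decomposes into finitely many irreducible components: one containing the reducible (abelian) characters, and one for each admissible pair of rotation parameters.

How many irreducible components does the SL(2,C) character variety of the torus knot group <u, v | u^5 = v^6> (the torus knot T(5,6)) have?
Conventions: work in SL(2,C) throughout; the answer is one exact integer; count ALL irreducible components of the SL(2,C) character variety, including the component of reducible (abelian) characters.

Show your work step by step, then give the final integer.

11

In the torus knot group T(5,6), u^5 = v^6 is central, so an irreducible representation sends it to +I or -I (Schur).
This locks tr(u) to 2*cos(pi*alpha/5), alpha in 1..4, and tr(v) to 2*cos(pi*beta/6), beta in 1..5, on each component of irreducible characters.
The two central values (-1)^alpha I and (-1)^beta I must be the same matrix, so alpha and beta share a parity.
count pairs: odd alpha (2 choices) x odd beta (3), plus even alpha (2) x even beta (2): 2*3 + 2*2 = 10.
Total: 10 irreducible-character components + 1 reducible (abelian) component = 11.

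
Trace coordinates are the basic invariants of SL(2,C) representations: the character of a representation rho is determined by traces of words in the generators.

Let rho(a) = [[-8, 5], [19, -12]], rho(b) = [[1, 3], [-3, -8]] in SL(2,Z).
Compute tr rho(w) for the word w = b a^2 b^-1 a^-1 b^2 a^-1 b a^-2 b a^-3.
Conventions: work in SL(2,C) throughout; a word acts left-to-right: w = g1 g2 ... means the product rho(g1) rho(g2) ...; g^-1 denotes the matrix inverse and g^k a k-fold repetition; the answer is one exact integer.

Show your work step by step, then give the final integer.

rho(b) = [[1, 3], [-3, -8]]
... * rho(a) = [[-8, 5], [19, -12]]  ->  [[49, -31], [-128, 81]]
... * rho(a) = [[-8, 5], [19, -12]]  ->  [[-981, 617], [2563, -1612]]
... * rho(b^-1) = [[-8, -3], [3, 1]]  ->  [[9699, 3560], [-25340, -9301]]
... * rho(a^-1) = [[-12, -5], [-19, -8]]  ->  [[-184028, -76975], [480799, 201108]]
... * rho(b) = [[1, 3], [-3, -8]]  ->  [[46897, 63716], [-122525, -166467]]
... * rho(b) = [[1, 3], [-3, -8]]  ->  [[-144251, -369037], [376876, 964161]]
... * rho(a^-1) = [[-12, -5], [-19, -8]]  ->  [[8742715, 3673551], [-22841571, -9597668]]
... * rho(b) = [[1, 3], [-3, -8]]  ->  [[-2277938, -3160263], [5951433, 8256631]]
... * rho(a^-1) = [[-12, -5], [-19, -8]]  ->  [[87380253, 36671794], [-228293185, -95810213]]
... * rho(a^-1) = [[-12, -5], [-19, -8]]  ->  [[-1745327122, -730275617], [4559912267, 1907947629]]
... * rho(b) = [[1, 3], [-3, -8]]  ->  [[445499729, 606223570], [-1163930620, -1583844231]]
... * rho(a^-1) = [[-12, -5], [-19, -8]]  ->  [[-16864244578, -7077287205], [44060207829, 18490406948]]
... * rho(a^-1) = [[-12, -5], [-19, -8]]  ->  [[336839391831, 140939520530], [-880040225960, -368224294729]]
... * rho(a^-1) = [[-12, -5], [-19, -8]]  ->  [[-6719923592042, -2811713123395], [17556744311371, 7345995487632]]
tr = -6719923592042 + 7345995487632 = 626071895590

626071895590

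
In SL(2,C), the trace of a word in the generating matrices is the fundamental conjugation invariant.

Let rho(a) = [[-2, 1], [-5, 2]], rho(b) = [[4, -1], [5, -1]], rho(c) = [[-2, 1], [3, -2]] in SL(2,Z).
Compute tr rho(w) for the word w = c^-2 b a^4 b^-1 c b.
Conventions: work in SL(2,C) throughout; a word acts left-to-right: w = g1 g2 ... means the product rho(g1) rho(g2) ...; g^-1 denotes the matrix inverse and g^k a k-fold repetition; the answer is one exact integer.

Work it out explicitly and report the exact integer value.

rho(c^-1) = [[-2, -1], [-3, -2]]
... * rho(c^-1) = [[-2, -1], [-3, -2]]  ->  [[7, 4], [12, 7]]
... * rho(b) = [[4, -1], [5, -1]]  ->  [[48, -11], [83, -19]]
... * rho(a) = [[-2, 1], [-5, 2]]  ->  [[-41, 26], [-71, 45]]
... * rho(a) = [[-2, 1], [-5, 2]]  ->  [[-48, 11], [-83, 19]]
... * rho(a) = [[-2, 1], [-5, 2]]  ->  [[41, -26], [71, -45]]
... * rho(a) = [[-2, 1], [-5, 2]]  ->  [[48, -11], [83, -19]]
... * rho(b^-1) = [[-1, 1], [-5, 4]]  ->  [[7, 4], [12, 7]]
... * rho(c) = [[-2, 1], [3, -2]]  ->  [[-2, -1], [-3, -2]]
... * rho(b) = [[4, -1], [5, -1]]  ->  [[-13, 3], [-22, 5]]
tr = -13 + 5 = -8

-8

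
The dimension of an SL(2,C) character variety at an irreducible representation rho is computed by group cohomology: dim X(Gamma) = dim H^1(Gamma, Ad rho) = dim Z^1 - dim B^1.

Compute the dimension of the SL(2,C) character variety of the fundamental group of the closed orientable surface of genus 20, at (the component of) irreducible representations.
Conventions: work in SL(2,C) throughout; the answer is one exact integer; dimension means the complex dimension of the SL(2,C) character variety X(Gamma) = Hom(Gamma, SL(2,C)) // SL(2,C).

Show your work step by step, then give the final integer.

114

The genus-20 surface group: 2g = 40 generators, one relator prod [a_i, b_i].
A cocycle assigns one sl_2 vector per generator subject to the relator condition d_2(z) = 0: dim of the unconstrained space is 3*2g = 120.
d_2 is surjective at irreducible rho (its cokernel H^2 is dual to H^0 = 0), so dim Z^1 = 120 - 3 = 117.
dim B^1 = 3 (coboundaries, injective at irreducible rho).
dim H^1 = 117 - 3 = 114 = dim X.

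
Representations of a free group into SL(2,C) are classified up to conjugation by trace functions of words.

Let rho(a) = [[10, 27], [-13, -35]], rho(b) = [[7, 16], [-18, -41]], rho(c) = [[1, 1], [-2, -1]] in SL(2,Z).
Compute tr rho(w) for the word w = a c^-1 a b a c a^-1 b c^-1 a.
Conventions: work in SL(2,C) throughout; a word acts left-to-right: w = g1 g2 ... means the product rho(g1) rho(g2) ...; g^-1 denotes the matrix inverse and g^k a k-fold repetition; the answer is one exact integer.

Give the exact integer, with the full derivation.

rho(a) = [[10, 27], [-13, -35]]
... * rho(c^-1) = [[-1, -1], [2, 1]]  ->  [[44, 17], [-57, -22]]
... * rho(a) = [[10, 27], [-13, -35]]  ->  [[219, 593], [-284, -769]]
... * rho(b) = [[7, 16], [-18, -41]]  ->  [[-9141, -20809], [11854, 26985]]
... * rho(a) = [[10, 27], [-13, -35]]  ->  [[179107, 481508], [-232265, -624417]]
... * rho(c) = [[1, 1], [-2, -1]]  ->  [[-783909, -302401], [1016569, 392152]]
... * rho(a^-1) = [[-35, -27], [13, 10]]  ->  [[23505602, 18141533], [-30481939, -23525843]]
... * rho(b) = [[7, 16], [-18, -41]]  ->  [[-162008380, -367713221], [210091601, 476848539]]
... * rho(c^-1) = [[-1, -1], [2, 1]]  ->  [[-573418062, -205704841], [743605477, 266756938]]
... * rho(a) = [[10, 27], [-13, -35]]  ->  [[-3060017687, -8282618239], [3968214576, 10740855049]]
tr = -3060017687 + 10740855049 = 7680837362

7680837362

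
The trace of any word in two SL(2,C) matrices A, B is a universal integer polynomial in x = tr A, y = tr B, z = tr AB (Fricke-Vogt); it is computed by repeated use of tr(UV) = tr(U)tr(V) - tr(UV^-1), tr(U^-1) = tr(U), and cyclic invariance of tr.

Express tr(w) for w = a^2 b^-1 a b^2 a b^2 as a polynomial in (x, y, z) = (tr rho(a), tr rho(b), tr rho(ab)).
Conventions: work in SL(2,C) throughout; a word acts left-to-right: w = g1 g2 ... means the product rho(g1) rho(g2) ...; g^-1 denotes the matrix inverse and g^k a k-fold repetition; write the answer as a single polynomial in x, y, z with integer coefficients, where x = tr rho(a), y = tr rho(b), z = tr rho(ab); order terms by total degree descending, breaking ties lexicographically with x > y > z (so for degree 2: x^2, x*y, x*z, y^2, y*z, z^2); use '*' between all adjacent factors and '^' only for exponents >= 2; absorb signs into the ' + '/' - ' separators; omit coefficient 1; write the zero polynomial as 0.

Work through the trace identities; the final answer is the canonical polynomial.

tr(a b a b) = tr(a b) * tr(a b) - tr(1) = z^2 - 2
tr(a b a) = tr(a) * tr(b a) - tr(b) = x*z - y
tr(a b^2 a b) = tr(b) * tr(a b a b) - tr(a b a) = y*z^2 - x*z - y
tr(b^2 a) = tr(b) * tr(a b) - tr(a) = y*z - x
tr(b^2) = tr(b) * tr(b) - tr(1) = y^2 - 2
tr(a b^2 a) = tr(a) * tr(b^2 a) - tr(b^2) = x*y*z - x^2 - y^2 + 2
tr(b^2 a b^2 a) = tr(b) * tr(a b^2 a b) - tr(a b^2 a) = y^2*z^2 - 2*x*y*z + x^2 - 2
tr(b^2 a b) = tr(b) * tr(a b^2) - tr(a b) = y^2*z - x*y - z
tr(b^2 a b^2) = tr(b) * tr(b^2 a b) - tr(b^2 a) = y^3*z - x*y^2 - 2*y*z + x
tr(a b^2 a b^2 a) = tr(a) * tr(b^2 a b^2 a) - tr(b^2 a b^2) = x*y^2*z^2 - 2*x^2*y*z - y^3*z + x^3 + x*y^2 + 2*y*z - 3*x
tr(a b^2 a b^2 a^2) = tr(a) * tr(a b^2 a b^2 a) - tr(a b^2 a b^2) = x^2*y^2*z^2 - 2*x^3*y*z - x*y^3*z + x^4 + x^2*y^2 - y^2*z^2 + 4*x*y*z - 4*x^2 + 2
tr(a b a b a b) = tr(b a) * tr(b a b a) - tr(b^-1 a^-1) = z^3 - 3*z
tr(a b a b a) = tr(a) * tr(b a b a) - tr(b a b) = x*z^2 - y*z - x
tr(a b^2 a b a b) = tr(b) * tr(a b a b a b) - tr(a b a b a) = y*z^3 - x*z^2 - 2*y*z + x
tr(a b^2 a b a) = tr(a) * tr(b^2 a b a) - tr(b^2 a b) = x*y*z^2 - x^2*z - y^2*z + z
tr(b a b^2 a b^2 a) = tr(b) * tr(a b^2 a b a b) - tr(a b^2 a b a) = y^2*z^3 - 2*x*y*z^2 + x^2*z - y^2*z + x*y - z
tr(a b^3 a b) = tr(b) * tr(b a b a b) - tr(b a b a) = y^2*z^2 - x*y*z - y^2 - z^2 + 2
tr(a b^3 a) = tr(b) * tr(a^2 b^2) - tr(a^2 b) = x*y^2*z - x^2*y - y^3 - x*z + 3*y
tr(b a b^2 a b^2) = tr(b) * tr(a b^3 a b) - tr(a b^3 a) = y^3*z^2 - 2*x*y^2*z + x^2*y - y*z^2 + x*z - y
tr(a b^2 a b^2 a^2 b) = tr(a) * tr(b a b^2 a b^2 a) - tr(b a b^2 a b^2) = x*y^2*z^3 - 2*x^2*y*z^2 - y^3*z^2 + x^3*z + x*y^2*z + y*z^2 - 2*x*z + y
tr(a^2 b^-1 a b^2 a b^2) = tr(a b^2 a b^2 a^2) * tr(b) - tr(a b^2 a b^2 a^2 b) = x^2*y^3*z^2 - 2*x^3*y^2*z - x*y^4*z - x*y^2*z^3 + x^4*y + x^2*y^3 + 2*x^2*y*z^2 - x^3*z + 3*x*y^2*z - 4*x^2*y - y*z^2 + 2*x*z + y

x^2*y^3*z^2 - 2*x^3*y^2*z - x*y^4*z - x*y^2*z^3 + x^4*y + x^2*y^3 + 2*x^2*y*z^2 - x^3*z + 3*x*y^2*z - 4*x^2*y - y*z^2 + 2*x*z + y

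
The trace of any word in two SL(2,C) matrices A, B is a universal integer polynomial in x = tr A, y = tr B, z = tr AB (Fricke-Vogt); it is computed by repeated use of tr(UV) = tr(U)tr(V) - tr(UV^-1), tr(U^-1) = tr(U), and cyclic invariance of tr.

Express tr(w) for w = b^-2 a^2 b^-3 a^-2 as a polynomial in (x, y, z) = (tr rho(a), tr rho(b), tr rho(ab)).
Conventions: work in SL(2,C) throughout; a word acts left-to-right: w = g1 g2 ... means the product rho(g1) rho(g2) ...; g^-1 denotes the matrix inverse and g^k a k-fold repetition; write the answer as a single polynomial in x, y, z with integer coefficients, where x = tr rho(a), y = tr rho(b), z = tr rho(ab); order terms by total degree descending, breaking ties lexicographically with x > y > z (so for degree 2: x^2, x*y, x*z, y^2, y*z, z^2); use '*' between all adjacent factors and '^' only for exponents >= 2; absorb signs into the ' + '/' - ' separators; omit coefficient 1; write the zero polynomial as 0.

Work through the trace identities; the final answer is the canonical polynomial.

tr(a b^-1) = tr(a)*tr(b) - tr(a b)  (eliminate b^-1) = x*y - z
tr(a^2) = tr(a)*tr(a) - tr(1)  (reduce the a square) = x^2 - 2
tr(a b a) = tr(a)*tr(b a) - tr(b)  (reduce the a square) = x*z - y
tr(a b a^2) = tr(a)*tr(a b a) - tr(a b)  (reduce the a square) = x^2*z - x*y - z
tr(b a b a) = tr(b a)*tr(b a) - tr(1)  (split on b) = z^2 - 2
tr(b a b) = tr(b)*tr(a b) - tr(a)  (reduce the b square) = y*z - x
tr(a b a^2 b) = tr(a)*tr(b a b a) - tr(b a b)  (reduce the a square) = x*z^2 - y*z - x
tr(b a^2 b^-1 a) = tr(a b a^2)*tr(b) - tr(a b a^2 b)  (eliminate b^-1) = x^2*y*z - x*y^2 - x*z^2 + x
tr(a^2 b^-1 a^-1 b) = tr(b a^2 b^-1)*tr(a) - tr(b a^2 b^-1 a)  (eliminate a^-1) = -x^2*y*z + x^3 + x*y^2 + x*z^2 - 3*x
tr(b^-1 a^-1 b^-1 a^2) = tr(a^2 b^-1 a^-1)*tr(b) - tr(a^2 b^-1 a^-1 b)  (eliminate b^-1) = x^2*y*z - x^3 - x*z^2 - y*z + 3*x
tr(b^-2 a^-1 b^-1 a^2) = tr(b^-1 a^-1 b^-1 a^2)*tr(b) - tr(b^-1 a^-1 b^-1 a^2 b)  (eliminate b^-1) = x^2*y^2*z - x^3*y - x*y*z^2 - y^2*z + 2*x*y + z
tr(a^2 b^-3 a^-1 b^-1) = tr(b^-2 a^-1 b^-1 a^2)*tr(b) - tr(b^-2 a^-1 b^-1 a^2 b)  (eliminate b^-1) = x^2*y^3*z - x^3*y^2 - x*y^2*z^2 - x^2*y*z - y^3*z + x^3 + 2*x*y^2 + x*z^2 + 2*y*z - 3*x
tr(b^-1 a b^-1) = tr(a b^-1)*tr(b) - tr(a)  (eliminate b^-1) = x*y^2 - y*z - x
tr(a b^-3) = tr(b^-1 a b^-1)*tr(b) - tr(b^-1 a)  (eliminate b^-1) = x*y^3 - y^2*z - 2*x*y + z
tr(a^-1 b^-2 a^2 b^-3) = tr(a^2 b^-3 a^-1 b^-1)*tr(b) - tr(a^2 b^-3 a^-1)  (eliminate b^-1) = x^2*y^4*z - x^3*y^3 - x*y^3*z^2 - x^2*y^2*z - y^4*z + x^3*y + x*y^3 + x*y*z^2 + 3*y^2*z - x*y - z
tr(a^2 b^-1) = tr(a^2)*tr(b) - tr(a^2 b)  (eliminate b^-1) = x^2*y - x*z - y
tr(b^-1 a^2 b^-1) = tr(a^2 b^-1)*tr(b) - tr(a^2)  (eliminate b^-1) = x^2*y^2 - x*y*z - x^2 - y^2 + 2
tr(b^-2 a^2 b^-1) = tr(b^-1 a^2 b^-1)*tr(b) - tr(b^-1 a^2)  (eliminate b^-1) = x^2*y^3 - x*y^2*z - 2*x^2*y - y^3 + x*z + 3*y
tr(a^2 b^-4) = tr(b^-2 a^2 b^-1)*tr(b) - tr(b^-2 a^2)  (eliminate b^-1) = x^2*y^4 - x*y^3*z - 3*x^2*y^2 - y^4 + 2*x*y*z + x^2 + 4*y^2 - 2
tr(b^-2 a^2 b^-3) = tr(a^2 b^-4)*tr(b) - tr(a^2 b^-3)  (eliminate b^-1) = x^2*y^5 - x*y^4*z - 4*x^2*y^3 - y^5 + 3*x*y^2*z + 3*x^2*y + 5*y^3 - x*z - 5*y
tr(b^-2 a^2 b^-3 a^-2) = tr(a^-1 b^-2 a^2 b^-3)*tr(a) - tr(a^-1 b^-2 a^2 b^-3 a)  (eliminate a^-1) = x^3*y^4*z - x^4*y^3 - x^2*y^5 - x^2*y^3*z^2 - x^3*y^2*z + x^4*y + 5*x^2*y^3 + x^2*y*z^2 + y^5 - 4*x^2*y - 5*y^3 + 5*y

x^3*y^4*z - x^4*y^3 - x^2*y^5 - x^2*y^3*z^2 - x^3*y^2*z + x^4*y + 5*x^2*y^3 + x^2*y*z^2 + y^5 - 4*x^2*y - 5*y^3 + 5*y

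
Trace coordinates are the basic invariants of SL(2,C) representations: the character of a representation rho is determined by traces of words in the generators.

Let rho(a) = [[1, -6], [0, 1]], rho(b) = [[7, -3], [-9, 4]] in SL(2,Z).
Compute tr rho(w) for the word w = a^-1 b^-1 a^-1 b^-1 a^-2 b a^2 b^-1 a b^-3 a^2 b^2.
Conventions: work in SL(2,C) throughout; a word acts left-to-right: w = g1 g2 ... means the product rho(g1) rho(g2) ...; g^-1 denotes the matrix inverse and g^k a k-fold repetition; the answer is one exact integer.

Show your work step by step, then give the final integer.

-251789879829490

rho(a^-1) = [[1, 6], [0, 1]]
... * rho(b^-1) = [[4, 3], [9, 7]]  ->  [[58, 45], [9, 7]]
... * rho(a^-1) = [[1, 6], [0, 1]]  ->  [[58, 393], [9, 61]]
... * rho(b^-1) = [[4, 3], [9, 7]]  ->  [[3769, 2925], [585, 454]]
... * rho(a^-1) = [[1, 6], [0, 1]]  ->  [[3769, 25539], [585, 3964]]
... * rho(a^-1) = [[1, 6], [0, 1]]  ->  [[3769, 48153], [585, 7474]]
... * rho(b) = [[7, -3], [-9, 4]]  ->  [[-406994, 181305], [-63171, 28141]]
... * rho(a) = [[1, -6], [0, 1]]  ->  [[-406994, 2623269], [-63171, 407167]]
... * rho(a) = [[1, -6], [0, 1]]  ->  [[-406994, 5065233], [-63171, 786193]]
... * rho(b^-1) = [[4, 3], [9, 7]]  ->  [[43959121, 34235649], [6823053, 5313838]]
... * rho(a) = [[1, -6], [0, 1]]  ->  [[43959121, -229519077], [6823053, -35624480]]
... * rho(b^-1) = [[4, 3], [9, 7]]  ->  [[-1889835209, -1474756176], [-293328108, -228902201]]
... * rho(b^-1) = [[4, 3], [9, 7]]  ->  [[-20832146420, -15992798859], [-3233432241, -2482299731]]
... * rho(b^-1) = [[4, 3], [9, 7]]  ->  [[-227263775411, -174446031273], [-35274426543, -27076394840]]
... * rho(a) = [[1, -6], [0, 1]]  ->  [[-227263775411, 1189136621193], [-35274426543, 184570164418]]
... * rho(a) = [[1, -6], [0, 1]]  ->  [[-227263775411, 2552719273659], [-35274426543, 396216723676]]
... * rho(b) = [[7, -3], [-9, 4]]  ->  [[-24565319890808, 10892668420869], [-3812871498885, 1690690174333]]
... * rho(b) = [[7, -3], [-9, 4]]  ->  [[-269991255023477, 117266633355900], [-41906312061192, 18201375193987]]
tr = -269991255023477 + 18201375193987 = -251789879829490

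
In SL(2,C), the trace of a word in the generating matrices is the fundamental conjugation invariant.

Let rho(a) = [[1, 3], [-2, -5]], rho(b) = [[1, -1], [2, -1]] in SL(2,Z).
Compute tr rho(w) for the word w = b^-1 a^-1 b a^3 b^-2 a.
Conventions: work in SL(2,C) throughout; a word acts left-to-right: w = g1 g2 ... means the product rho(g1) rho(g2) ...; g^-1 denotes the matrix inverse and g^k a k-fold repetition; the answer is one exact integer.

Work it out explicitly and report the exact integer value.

11700

rho(b^-1) = [[-1, 1], [-2, 1]]
... * rho(a^-1) = [[-5, -3], [2, 1]]  ->  [[7, 4], [12, 7]]
... * rho(b) = [[1, -1], [2, -1]]  ->  [[15, -11], [26, -19]]
... * rho(a) = [[1, 3], [-2, -5]]  ->  [[37, 100], [64, 173]]
... * rho(a) = [[1, 3], [-2, -5]]  ->  [[-163, -389], [-282, -673]]
... * rho(a) = [[1, 3], [-2, -5]]  ->  [[615, 1456], [1064, 2519]]
... * rho(b^-1) = [[-1, 1], [-2, 1]]  ->  [[-3527, 2071], [-6102, 3583]]
... * rho(b^-1) = [[-1, 1], [-2, 1]]  ->  [[-615, -1456], [-1064, -2519]]
... * rho(a) = [[1, 3], [-2, -5]]  ->  [[2297, 5435], [3974, 9403]]
tr = 2297 + 9403 = 11700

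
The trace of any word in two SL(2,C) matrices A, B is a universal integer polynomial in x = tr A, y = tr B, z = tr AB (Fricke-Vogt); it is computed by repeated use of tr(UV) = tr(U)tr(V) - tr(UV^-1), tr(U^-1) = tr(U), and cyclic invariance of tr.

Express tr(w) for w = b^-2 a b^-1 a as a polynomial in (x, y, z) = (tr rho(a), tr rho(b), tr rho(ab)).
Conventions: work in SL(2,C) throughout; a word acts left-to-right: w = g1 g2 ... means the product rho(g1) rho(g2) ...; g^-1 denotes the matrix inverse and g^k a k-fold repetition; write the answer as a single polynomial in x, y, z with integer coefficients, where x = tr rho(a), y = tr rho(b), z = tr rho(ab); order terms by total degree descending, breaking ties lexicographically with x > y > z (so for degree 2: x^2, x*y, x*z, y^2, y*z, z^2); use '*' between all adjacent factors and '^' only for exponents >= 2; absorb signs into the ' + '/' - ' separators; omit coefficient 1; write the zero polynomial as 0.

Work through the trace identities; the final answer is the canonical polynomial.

trace(a^2) = trace(a)*trace(a) - trace(1)  (reduce the a square) = x^2 - 2
trace(a^2 b) = trace(a)*trace(b a) - trace(b)  (reduce the a square) = x*z - y
trace(a b^-1 a) = trace(a^2)*trace(b) - trace(a^2 b)  (eliminate b^-1) = x^2*y - x*z - y
trace(a b a b) = trace(b a)*trace(b a) - trace(1)  (split on b) = z^2 - 2
trace(a b^-1 a b) = trace(a b a)*trace(b) - trace(a b a b)  (eliminate b^-1) = x*y*z - y^2 - z^2 + 2
trace(b^-1 a b^-1 a) = trace(a b^-1 a)*trace(b) - trace(a b^-1 a b)  (eliminate b^-1) = x^2*y^2 - 2*x*y*z + z^2 - 2
trace(b^-2 a b^-1 a) = trace(b^-1 a b^-1 a)*trace(b) - trace(b^-1 a b^-1 a b)  (eliminate b^-1) = x^2*y^3 - 2*x*y^2*z - x^2*y + y*z^2 + x*z - y

x^2*y^3 - 2*x*y^2*z - x^2*y + y*z^2 + x*z - y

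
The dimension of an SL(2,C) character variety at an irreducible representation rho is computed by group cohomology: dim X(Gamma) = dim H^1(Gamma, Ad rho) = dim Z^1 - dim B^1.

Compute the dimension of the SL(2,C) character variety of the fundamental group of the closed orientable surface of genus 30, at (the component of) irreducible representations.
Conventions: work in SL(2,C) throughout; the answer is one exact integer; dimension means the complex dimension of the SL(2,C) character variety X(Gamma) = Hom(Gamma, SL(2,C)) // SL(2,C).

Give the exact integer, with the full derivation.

174

pi_1 of the closed genus-30 surface has 60 generators bound by the single product-of-commutators relator.
Before the relator condition, cocycle space has dim 3*60 = 180.
d_2 is surjective at irreducible rho (its cokernel H^2 is dual to H^0 = 0), so dim Z^1 = 180 - 3 = 177.
As always at irreducible rho, dim B^1 = 3.
dim X = dim H^1 = 177 - 3 = 174.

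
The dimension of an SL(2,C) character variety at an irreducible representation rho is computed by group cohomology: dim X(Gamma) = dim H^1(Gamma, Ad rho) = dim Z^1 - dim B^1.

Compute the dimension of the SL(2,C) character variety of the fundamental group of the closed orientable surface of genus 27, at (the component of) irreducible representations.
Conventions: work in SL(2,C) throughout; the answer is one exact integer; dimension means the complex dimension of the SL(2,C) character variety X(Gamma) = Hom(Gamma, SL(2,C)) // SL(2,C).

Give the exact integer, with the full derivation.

pi_1 of the closed genus-27 surface has 54 generators bound by the single product-of-commutators relator.
Before the relator condition, cocycle space has dim 3*54 = 162.
d_2 is surjective at irreducible rho (its cokernel H^2 is dual to H^0 = 0), so dim Z^1 = 162 - 3 = 159.
Coboundaries contribute dim B^1 = 3 (injective at irreducible rho).
dim X = dim H^1 = 159 - 3 = 156.

156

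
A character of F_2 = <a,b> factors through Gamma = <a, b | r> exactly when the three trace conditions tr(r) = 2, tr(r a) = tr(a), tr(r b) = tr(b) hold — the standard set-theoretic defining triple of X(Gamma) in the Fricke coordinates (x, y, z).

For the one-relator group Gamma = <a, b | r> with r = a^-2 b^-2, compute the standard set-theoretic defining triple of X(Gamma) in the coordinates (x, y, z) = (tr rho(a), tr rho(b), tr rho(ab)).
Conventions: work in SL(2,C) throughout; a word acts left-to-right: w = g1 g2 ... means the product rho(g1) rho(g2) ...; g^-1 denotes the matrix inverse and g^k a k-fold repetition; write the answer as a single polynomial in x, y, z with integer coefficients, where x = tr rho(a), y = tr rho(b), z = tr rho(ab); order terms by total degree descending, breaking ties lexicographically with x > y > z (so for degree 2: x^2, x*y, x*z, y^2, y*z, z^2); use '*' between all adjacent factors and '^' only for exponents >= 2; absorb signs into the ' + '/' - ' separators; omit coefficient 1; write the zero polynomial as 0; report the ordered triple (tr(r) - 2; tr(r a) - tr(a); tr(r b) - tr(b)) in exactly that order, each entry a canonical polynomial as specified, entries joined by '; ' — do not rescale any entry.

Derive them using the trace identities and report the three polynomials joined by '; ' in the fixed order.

x*y*z - x^2 - y^2; y*z - 2*x; x*z - 2*y

tr(a^-1) = tr(a) = x
tr(a^-1 b) = tr(b) * tr(a) - tr(b a) = x*y - z
tr(a^-1 b^-1) = tr(a^-1) * tr(b) - tr(a^-1 b) = z
and tr(a^-1 b^-2) = tr(a^-1 b^-1) * tr(b) - tr(a^-1) = y*z - x
tr(b^-2) = tr(b^-1) * tr(b) - tr(1) = y^2 - 2
tr(a^-2 b^-2) = tr(a^-1 b^-2) * tr(a) - tr(a^-1 b^-2 a) = x*y*z - x^2 - y^2 + 2
tr(a^-2) = tr(a^-1) * tr(a) - tr(1) = x^2 - 2
tr(a^-2 b) = tr(a^-1 b) * tr(a) - tr(a^-1 b a) = x^2*y - x*z - y
next, tr(a^-2 b^-1) = tr(a^-2) * tr(b) - tr(a^-2 b) = x*z - y
assemble the triple (tr(r) - 2; tr(r a) - x; tr(r b) - y)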